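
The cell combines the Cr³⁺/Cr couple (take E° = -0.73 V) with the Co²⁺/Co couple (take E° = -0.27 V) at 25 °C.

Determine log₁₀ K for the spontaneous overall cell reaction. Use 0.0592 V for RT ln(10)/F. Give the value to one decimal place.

Cathode: Co²⁺/Co; anode: Cr³⁺/Cr. E°cell = +0.46 V, n = 6.
log K = nE°cell / 0.0592 = (6)(+0.46) / 0.0592 = 46.6.

46.6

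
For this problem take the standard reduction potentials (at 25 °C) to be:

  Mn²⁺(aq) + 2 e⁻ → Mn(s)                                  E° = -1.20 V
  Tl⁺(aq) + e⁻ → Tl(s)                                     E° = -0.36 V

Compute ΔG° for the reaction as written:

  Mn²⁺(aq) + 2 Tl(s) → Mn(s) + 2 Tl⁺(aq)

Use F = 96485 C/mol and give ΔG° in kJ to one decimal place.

+162.1 kJ

As written, Mn²⁺/Mn is reduced (cathode) and Tl⁺/Tl is oxidised (anode), so E°cell = (-1.20) − (-0.36) = -0.84 V.
Balancing electrons gives n = 2.
ΔG° = −nFE° = −(2)(96485)(-0.84) = 162,095 J = +162.1 kJ.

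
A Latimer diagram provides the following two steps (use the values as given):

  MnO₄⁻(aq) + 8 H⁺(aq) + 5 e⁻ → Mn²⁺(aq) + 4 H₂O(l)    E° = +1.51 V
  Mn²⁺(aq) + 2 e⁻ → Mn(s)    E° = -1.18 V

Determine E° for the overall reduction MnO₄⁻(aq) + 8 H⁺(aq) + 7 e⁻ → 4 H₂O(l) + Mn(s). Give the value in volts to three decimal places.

+0.741 V

Since ΔG° = −nFE° is additive over sequential reductions, n₃E°₃ = n₁E°₁ + n₂E°₂.
E°₃ = (5×+1.51 + 2×-1.18) / 7 = (+5.190) / 7 = +0.741 V.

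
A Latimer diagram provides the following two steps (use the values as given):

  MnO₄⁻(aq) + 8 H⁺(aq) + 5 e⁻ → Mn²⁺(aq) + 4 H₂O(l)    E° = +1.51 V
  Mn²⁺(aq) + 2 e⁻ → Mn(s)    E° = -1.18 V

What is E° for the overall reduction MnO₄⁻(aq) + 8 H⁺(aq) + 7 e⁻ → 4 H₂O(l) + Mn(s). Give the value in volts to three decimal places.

+0.741 V

Standard free energies of sequential steps add: ΔG°₃ = ΔG°₁ + ΔG°₂, so n₃E°₃ = n₁E°₁ + n₂E°₂.
E°₃ = (5×+1.51 + 2×-1.18) / 7 = (+5.190) / 7 = +0.741 V.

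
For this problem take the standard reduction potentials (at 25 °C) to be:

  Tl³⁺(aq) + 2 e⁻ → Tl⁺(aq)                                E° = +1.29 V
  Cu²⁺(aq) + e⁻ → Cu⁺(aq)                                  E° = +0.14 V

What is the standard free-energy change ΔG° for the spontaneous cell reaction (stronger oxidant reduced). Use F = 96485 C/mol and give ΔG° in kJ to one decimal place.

-221.9 kJ

Tl³⁺/Tl⁺ (E° = +1.29 V) is the cathode; Cu²⁺/Cu⁺ (E° = +0.14 V) is the anode, so E°cell = +1.15 V.
Balancing electrons gives n = 2 (lcm of 2 and 1).
ΔG° = −nFE° = −(2)(96485)(+1.15) = -221,915 J = -221.9 kJ.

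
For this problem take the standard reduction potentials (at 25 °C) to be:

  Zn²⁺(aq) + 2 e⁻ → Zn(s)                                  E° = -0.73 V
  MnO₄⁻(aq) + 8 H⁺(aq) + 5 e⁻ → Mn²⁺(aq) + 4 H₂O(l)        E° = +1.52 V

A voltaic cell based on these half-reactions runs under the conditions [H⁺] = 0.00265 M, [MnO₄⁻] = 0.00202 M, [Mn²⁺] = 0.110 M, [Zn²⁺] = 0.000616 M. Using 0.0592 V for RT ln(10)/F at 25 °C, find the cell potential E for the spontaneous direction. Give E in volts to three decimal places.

+2.080 V

MnO₄⁻/Mn²⁺ is the cathode (higher E°), Zn²⁺/Zn the anode: E°cell = +1.52 − (-0.73) = +2.25 V, n = 10.
Overall: 2 MnO₄⁻(aq) + 16 H⁺(aq) + 5 Zn(s) → 2 Mn²⁺(aq) + 8 H₂O(l) + 5 Zn²⁺(aq)
Q = [Mn²⁺]^2·[Zn²⁺]^5 / ([MnO₄⁻]^2·[H⁺]^16); log Q = 28.648.
E = E° − (0.0592/n) log Q = +2.25 − (0.0592/10)(28.648) = +2.080 V.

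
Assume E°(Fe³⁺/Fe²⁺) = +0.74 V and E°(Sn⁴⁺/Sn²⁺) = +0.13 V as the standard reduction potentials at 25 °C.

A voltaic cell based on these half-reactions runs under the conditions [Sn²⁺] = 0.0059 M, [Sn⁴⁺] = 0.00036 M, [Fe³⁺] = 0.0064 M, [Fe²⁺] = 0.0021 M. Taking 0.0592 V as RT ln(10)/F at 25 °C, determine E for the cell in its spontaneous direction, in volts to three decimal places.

Fe³⁺/Fe²⁺ is the cathode (higher E°), Sn⁴⁺/Sn²⁺ the anode: E°cell = +0.74 − (+0.13) = +0.61 V, n = 2.
Overall: 2 Fe³⁺(aq) + Sn²⁺(aq) → 2 Fe²⁺(aq) + Sn⁴⁺(aq)
Q = [Fe²⁺]^2·[Sn⁴⁺] / ([Fe³⁺]^2·[Sn²⁺]); log Q = -2.182.
E = E° − (0.0592/n) log Q = +0.61 − (0.0592/2)(-2.182) = +0.675 V.

+0.675 V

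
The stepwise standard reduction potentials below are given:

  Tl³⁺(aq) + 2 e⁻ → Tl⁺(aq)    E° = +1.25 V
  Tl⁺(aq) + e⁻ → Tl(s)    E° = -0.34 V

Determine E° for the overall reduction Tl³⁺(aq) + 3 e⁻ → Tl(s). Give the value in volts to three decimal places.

+0.720 V

Since ΔG° = −nFE° is additive over sequential reductions, n₃E°₃ = n₁E°₁ + n₂E°₂.
E°₃ = (2×+1.25 + 1×-0.34) / 3 = (+2.160) / 3 = +0.720 V.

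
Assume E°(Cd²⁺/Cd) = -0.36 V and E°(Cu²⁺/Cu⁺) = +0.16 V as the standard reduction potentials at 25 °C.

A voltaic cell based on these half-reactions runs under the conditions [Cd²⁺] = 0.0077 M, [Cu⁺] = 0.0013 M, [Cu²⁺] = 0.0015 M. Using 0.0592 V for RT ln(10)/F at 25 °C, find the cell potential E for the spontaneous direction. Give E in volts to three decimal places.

+0.586 V

Cu²⁺/Cu⁺ is the cathode (higher E°), Cd²⁺/Cd the anode: E°cell = +0.16 − (-0.36) = +0.52 V, n = 2.
Overall: 2 Cu²⁺(aq) + Cd(s) → 2 Cu⁺(aq) + Cd²⁺(aq)
Q = [Cu⁺]^2·[Cd²⁺] / ([Cu²⁺]^2); log Q = -2.238.
E = E° − (0.0592/n) log Q = +0.52 − (0.0592/2)(-2.238) = +0.586 V.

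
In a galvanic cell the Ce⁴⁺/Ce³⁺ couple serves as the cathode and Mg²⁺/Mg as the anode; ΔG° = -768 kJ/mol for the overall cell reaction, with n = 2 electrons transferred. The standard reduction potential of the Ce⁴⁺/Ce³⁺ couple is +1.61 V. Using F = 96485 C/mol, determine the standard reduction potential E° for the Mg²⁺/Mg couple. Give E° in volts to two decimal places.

E°cell = −ΔG°/(nF) = −(-768×10³)/((2)(96485)) = +3.980 V.
Since Ce⁴⁺/Ce³⁺ is the cathode and Mg²⁺/Mg the anode, E°cell = E°(Ce⁴⁺/Ce³⁺) − E°(Mg²⁺/Mg).
So E°(Mg²⁺/Mg) = E°(Ce⁴⁺/Ce³⁺) − E°cell = (+1.61) − (+3.980) = -2.37 V.

-2.37 V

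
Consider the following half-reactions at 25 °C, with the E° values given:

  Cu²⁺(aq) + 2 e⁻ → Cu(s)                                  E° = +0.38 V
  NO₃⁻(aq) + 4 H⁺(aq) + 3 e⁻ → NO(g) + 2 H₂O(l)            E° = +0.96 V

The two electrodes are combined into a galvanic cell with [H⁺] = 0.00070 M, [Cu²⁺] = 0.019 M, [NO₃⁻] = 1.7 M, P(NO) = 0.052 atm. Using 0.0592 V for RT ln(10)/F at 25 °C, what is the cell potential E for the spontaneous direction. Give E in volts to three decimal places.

+0.412 V

NO₃⁻/NO is the cathode (higher E°), Cu²⁺/Cu the anode: E°cell = +0.96 − (+0.38) = +0.58 V, n = 6.
Overall: 2 NO₃⁻(aq) + 8 H⁺(aq) + 3 Cu(s) → 2 NO(g) + 4 H₂O(l) + 3 Cu²⁺(aq)
Q = P(NO)^2·[Cu²⁺]^3 / ([NO₃⁻]^2·[H⁺]^8); log Q = 17.047.
E = E° − (0.0592/n) log Q = +0.58 − (0.0592/6)(17.047) = +0.412 V.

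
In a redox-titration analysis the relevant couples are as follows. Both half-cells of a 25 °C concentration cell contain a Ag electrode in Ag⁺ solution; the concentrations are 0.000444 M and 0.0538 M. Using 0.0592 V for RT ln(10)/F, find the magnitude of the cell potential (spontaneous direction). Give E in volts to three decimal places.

+0.123 V

For a concentration cell E°cell = 0. The 0.0538 M side is the cathode (reduction is favoured where [Ag⁺] is higher).
With n = 1, E = −(0.0592/1) log([Ag⁺]ₐₙ/[Ag⁺]꜀ₐₜ) = −(0.0592/1) log(0.000444/0.0538) = −(0.0592/1)(-2.083) = +0.123 V.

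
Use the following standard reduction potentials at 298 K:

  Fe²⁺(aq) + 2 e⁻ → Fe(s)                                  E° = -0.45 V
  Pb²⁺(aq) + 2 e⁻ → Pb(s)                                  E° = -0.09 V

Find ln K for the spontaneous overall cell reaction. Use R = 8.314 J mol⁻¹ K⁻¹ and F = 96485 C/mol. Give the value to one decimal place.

28.0

Cathode: Pb²⁺/Pb; anode: Fe²⁺/Fe. E°cell = (-0.09) − (-0.45) = +0.36 V, with n = 2.
ΔG° = −nFE° = −RT ln K, so ln K = nFE°/(RT) = (2)(96485)(+0.36) / ((8.314)(298)) = 28.039.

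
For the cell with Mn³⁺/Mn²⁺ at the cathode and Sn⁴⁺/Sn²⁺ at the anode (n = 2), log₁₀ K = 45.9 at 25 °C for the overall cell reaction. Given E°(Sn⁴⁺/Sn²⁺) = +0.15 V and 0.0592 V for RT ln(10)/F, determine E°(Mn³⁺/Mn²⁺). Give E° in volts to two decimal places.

+1.51 V

E°cell = (0.0592/n)·log K = (0.0592/2)(45.9) = +1.359 V.
Since Mn³⁺/Mn²⁺ is the cathode and Sn⁴⁺/Sn²⁺ the anode, E°cell = E°(Mn³⁺/Mn²⁺) − E°(Sn⁴⁺/Sn²⁺).
So E°(Mn³⁺/Mn²⁺) = E°cell + E°(Sn⁴⁺/Sn²⁺) = +1.359 + (+0.15) = +1.51 V.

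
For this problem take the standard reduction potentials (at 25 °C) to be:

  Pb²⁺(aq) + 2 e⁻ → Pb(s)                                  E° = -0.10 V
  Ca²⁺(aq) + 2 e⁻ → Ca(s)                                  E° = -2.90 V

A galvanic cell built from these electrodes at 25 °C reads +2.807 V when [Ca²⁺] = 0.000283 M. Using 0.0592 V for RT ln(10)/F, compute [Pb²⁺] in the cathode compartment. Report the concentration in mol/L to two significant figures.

0.00049 M

Pb²⁺/Pb is the cathode, Ca²⁺/Ca the anode: E°cell = +2.80 V, n = 2.
Overall reaction: Pb²⁺(aq) + Ca(s) → Pb(s) + Ca²⁺(aq); Q = [Ca²⁺]^1/[Pb²⁺]^1.
From E = E° − (0.0592/n) log Q: log Q = (E° − E)·n/0.0592 = (+2.80 − (+2.807))·2/0.0592 = -0.2365.
So 1·log[Pb²⁺] = 1·log(0.000283) − log Q = -3.5482 − (-0.2365) = -3.3117; [Pb²⁺] = 10^(-3.3117) ≈ 0.00049 M.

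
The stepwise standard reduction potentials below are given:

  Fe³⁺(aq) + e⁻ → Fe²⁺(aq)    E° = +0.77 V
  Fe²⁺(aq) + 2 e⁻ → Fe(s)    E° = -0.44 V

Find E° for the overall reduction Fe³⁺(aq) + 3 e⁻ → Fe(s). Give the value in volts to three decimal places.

-0.037 V

Adding the free-energy changes (−nFE°) of the two steps gives −n₃FE°₃ = −n₁FE°₁ − n₂FE°₂.
E°₃ = (1×+0.77 + 2×-0.44) / 3 = (-0.110) / 3 = -0.037 V.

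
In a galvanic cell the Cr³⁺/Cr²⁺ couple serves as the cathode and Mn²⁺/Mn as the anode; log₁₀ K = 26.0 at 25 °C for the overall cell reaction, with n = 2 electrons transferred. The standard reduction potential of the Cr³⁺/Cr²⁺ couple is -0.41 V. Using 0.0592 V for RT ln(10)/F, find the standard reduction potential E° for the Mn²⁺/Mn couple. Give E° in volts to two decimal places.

-1.18 V

E°cell = (0.0592/n)·log K = (0.0592/2)(26.0) = +0.770 V.
Since Cr³⁺/Cr²⁺ is the cathode and Mn²⁺/Mn the anode, E°cell = E°(Cr³⁺/Cr²⁺) − E°(Mn²⁺/Mn).
So E°(Mn²⁺/Mn) = E°(Cr³⁺/Cr²⁺) − E°cell = (-0.41) − (+0.770) = -1.18 V.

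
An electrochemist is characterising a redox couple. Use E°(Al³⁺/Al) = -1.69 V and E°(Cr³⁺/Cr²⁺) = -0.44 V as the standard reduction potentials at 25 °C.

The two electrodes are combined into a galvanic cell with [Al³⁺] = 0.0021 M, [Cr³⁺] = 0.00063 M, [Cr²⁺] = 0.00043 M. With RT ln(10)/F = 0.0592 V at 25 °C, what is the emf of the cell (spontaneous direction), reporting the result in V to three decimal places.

+1.313 V

Cr³⁺/Cr²⁺ is the cathode (higher E°), Al³⁺/Al the anode: E°cell = -0.44 − (-1.69) = +1.25 V, n = 3.
Overall: 3 Cr³⁺(aq) + Al(s) → 3 Cr²⁺(aq) + Al³⁺(aq)
Q = [Cr²⁺]^3·[Al³⁺] / ([Cr³⁺]^3); log Q = -3.175.
E = E° − (0.0592/n) log Q = +1.25 − (0.0592/3)(-3.175) = +1.313 V.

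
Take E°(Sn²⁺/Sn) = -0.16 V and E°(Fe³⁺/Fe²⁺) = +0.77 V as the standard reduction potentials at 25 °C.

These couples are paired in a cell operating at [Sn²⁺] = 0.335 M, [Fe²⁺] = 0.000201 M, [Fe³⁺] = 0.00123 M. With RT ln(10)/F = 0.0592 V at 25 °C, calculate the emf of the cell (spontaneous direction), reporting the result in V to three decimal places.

Fe³⁺/Fe²⁺ is the cathode (higher E°), Sn²⁺/Sn the anode: E°cell = +0.77 − (-0.16) = +0.93 V, n = 2.
Overall: 2 Fe³⁺(aq) + Sn(s) → 2 Fe²⁺(aq) + Sn²⁺(aq)
Q = [Fe²⁺]^2·[Sn²⁺] / ([Fe³⁺]^2); log Q = -2.048.
E = E° − (0.0592/n) log Q = +0.93 − (0.0592/2)(-2.048) = +0.991 V.

+0.991 V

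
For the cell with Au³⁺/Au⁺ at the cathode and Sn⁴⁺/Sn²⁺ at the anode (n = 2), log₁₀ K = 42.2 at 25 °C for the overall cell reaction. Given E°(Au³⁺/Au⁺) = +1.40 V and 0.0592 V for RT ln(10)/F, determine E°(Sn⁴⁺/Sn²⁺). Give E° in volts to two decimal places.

E°cell = (0.0592/n)·log K = (0.0592/2)(42.2) = +1.249 V.
Since Au³⁺/Au⁺ is the cathode and Sn⁴⁺/Sn²⁺ the anode, E°cell = E°(Au³⁺/Au⁺) − E°(Sn⁴⁺/Sn²⁺).
So E°(Sn⁴⁺/Sn²⁺) = E°(Au³⁺/Au⁺) − E°cell = (+1.40) − (+1.249) = +0.15 V.

+0.15 V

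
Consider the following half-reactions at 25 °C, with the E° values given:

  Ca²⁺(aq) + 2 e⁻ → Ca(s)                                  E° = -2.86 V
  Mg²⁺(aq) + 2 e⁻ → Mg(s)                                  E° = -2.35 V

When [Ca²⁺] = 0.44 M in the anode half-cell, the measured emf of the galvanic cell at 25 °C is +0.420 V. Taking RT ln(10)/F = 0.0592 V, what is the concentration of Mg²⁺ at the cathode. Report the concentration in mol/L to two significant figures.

Mg²⁺/Mg is the cathode, Ca²⁺/Ca the anode: E°cell = +0.51 V, n = 2.
Overall reaction: Mg²⁺(aq) + Ca(s) → Mg(s) + Ca²⁺(aq); Q = [Ca²⁺]^1/[Mg²⁺]^1.
From E = E° − (0.0592/n) log Q: log Q = (E° − E)·n/0.0592 = (+0.51 − (+0.420))·2/0.0592 = 3.0405.
So 1·log[Mg²⁺] = 1·log(0.44) − log Q = -0.3565 − (3.0405) = -3.3970; [Mg²⁺] = 10^(-3.3970) ≈ 0.00040 M.

0.00040 M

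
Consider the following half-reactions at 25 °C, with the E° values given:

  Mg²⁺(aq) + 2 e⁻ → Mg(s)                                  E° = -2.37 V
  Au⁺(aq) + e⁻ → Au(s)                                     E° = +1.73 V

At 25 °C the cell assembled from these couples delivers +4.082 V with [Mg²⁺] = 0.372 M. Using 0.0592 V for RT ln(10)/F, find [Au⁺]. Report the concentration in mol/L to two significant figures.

Au⁺/Au is the cathode, Mg²⁺/Mg the anode: E°cell = +4.10 V, n = 2.
Overall reaction: 2 Au⁺(aq) + Mg(s) → 2 Au(s) + Mg²⁺(aq); Q = [Mg²⁺]^1/[Au⁺]^2.
From E = E° − (0.0592/n) log Q: log Q = (E° − E)·n/0.0592 = (+4.10 − (+4.082))·2/0.0592 = 0.6081.
So 2·log[Au⁺] = 1·log(0.372) − log Q = -0.4295 − (0.6081) = -1.0376; log[Au⁺] = -1.0376 / 2 = -0.5188; [Au⁺] = 10^(-0.5188) ≈ 0.30 M.

0.30 M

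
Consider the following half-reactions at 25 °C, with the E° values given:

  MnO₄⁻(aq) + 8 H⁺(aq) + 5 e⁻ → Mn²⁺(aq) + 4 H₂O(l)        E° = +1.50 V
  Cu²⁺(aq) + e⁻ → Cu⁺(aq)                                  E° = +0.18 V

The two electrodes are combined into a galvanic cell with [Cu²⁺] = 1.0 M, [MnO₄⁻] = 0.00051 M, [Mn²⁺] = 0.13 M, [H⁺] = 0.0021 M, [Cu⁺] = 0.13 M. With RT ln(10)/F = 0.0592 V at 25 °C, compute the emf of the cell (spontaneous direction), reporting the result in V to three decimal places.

+0.985 V

MnO₄⁻/Mn²⁺ is the cathode (higher E°), Cu²⁺/Cu⁺ the anode: E°cell = +1.50 − (+0.18) = +1.32 V, n = 5.
Overall: MnO₄⁻(aq) + 8 H⁺(aq) + 5 Cu⁺(aq) → Mn²⁺(aq) + 4 H₂O(l) + 5 Cu²⁺(aq)
Q = [Mn²⁺]·[Cu²⁺]^5 / ([MnO₄⁻]·[H⁺]^8·[Cu⁺]^5); log Q = 28.259.
E = E° − (0.0592/n) log Q = +1.32 − (0.0592/5)(28.259) = +0.985 V.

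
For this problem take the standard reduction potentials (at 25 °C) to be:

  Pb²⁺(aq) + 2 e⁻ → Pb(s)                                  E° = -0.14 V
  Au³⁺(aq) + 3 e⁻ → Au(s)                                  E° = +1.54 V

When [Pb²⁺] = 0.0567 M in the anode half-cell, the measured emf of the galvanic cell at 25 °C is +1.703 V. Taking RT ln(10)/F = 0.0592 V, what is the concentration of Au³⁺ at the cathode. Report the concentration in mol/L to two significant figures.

0.20 M

Au³⁺/Au is the cathode, Pb²⁺/Pb the anode: E°cell = +1.68 V, n = 6.
Overall reaction: 2 Au³⁺(aq) + 3 Pb(s) → 2 Au(s) + 3 Pb²⁺(aq); Q = [Pb²⁺]^3/[Au³⁺]^2.
From E = E° − (0.0592/n) log Q: log Q = (E° − E)·n/0.0592 = (+1.68 − (+1.703))·6/0.0592 = -2.3311.
So 2·log[Au³⁺] = 3·log(0.0567) − log Q = -3.7393 − (-2.3311) = -1.4082; log[Au³⁺] = -1.4082 / 2 = -0.7041; [Au³⁺] = 10^(-0.7041) ≈ 0.20 M.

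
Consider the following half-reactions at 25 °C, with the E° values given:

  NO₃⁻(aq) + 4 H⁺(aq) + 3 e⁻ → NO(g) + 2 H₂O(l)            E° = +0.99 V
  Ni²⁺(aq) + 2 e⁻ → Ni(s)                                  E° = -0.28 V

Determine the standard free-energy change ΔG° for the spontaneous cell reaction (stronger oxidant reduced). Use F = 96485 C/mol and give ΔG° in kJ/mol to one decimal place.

NO₃⁻/NO (E° = +0.99 V) is the cathode; Ni²⁺/Ni (E° = -0.28 V) is the anode, so E°cell = +1.27 V.
Balancing electrons gives n = 6 (lcm of 3 and 2).
ΔG° = −nFE° = −(6)(96485)(+1.27) = -735,216 J = -735.2 kJ/mol.

-735.2 kJ/mol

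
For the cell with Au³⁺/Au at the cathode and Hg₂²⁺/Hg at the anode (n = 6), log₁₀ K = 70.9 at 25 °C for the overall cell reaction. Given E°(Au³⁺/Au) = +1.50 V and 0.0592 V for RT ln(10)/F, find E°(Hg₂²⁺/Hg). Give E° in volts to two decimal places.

E°cell = (0.0592/n)·log K = (0.0592/6)(70.9) = +0.700 V.
Since Au³⁺/Au is the cathode and Hg₂²⁺/Hg the anode, E°cell = E°(Au³⁺/Au) − E°(Hg₂²⁺/Hg).
So E°(Hg₂²⁺/Hg) = E°(Au³⁺/Au) − E°cell = (+1.50) − (+0.700) = +0.80 V.

+0.80 V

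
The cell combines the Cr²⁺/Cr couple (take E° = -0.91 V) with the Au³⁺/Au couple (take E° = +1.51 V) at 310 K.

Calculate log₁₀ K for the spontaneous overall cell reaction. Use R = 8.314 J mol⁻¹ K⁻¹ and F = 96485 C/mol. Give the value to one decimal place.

236.1

Cathode: Au³⁺/Au; anode: Cr²⁺/Cr. E°cell = (+1.51) − (-0.91) = +2.42 V, with n = 6.
ΔG° = −nFE° = −RT ln K, so ln K = nFE°/(RT) = (6)(96485)(+2.42) / ((8.314)(310)) = 543.569.
log₁₀ K = 543.569 / ln 10 = 236.1.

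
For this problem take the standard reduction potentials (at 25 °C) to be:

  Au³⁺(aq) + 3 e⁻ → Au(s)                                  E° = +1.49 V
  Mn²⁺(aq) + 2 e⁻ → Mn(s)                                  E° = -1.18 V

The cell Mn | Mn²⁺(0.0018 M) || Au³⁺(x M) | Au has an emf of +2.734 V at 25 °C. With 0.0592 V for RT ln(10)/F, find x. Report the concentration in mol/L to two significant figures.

0.13 M

Au³⁺/Au is the cathode, Mn²⁺/Mn the anode: E°cell = +2.67 V, n = 6.
Overall reaction: 2 Au³⁺(aq) + 3 Mn(s) → 2 Au(s) + 3 Mn²⁺(aq); Q = [Mn²⁺]^3/[Au³⁺]^2.
From E = E° − (0.0592/n) log Q: log Q = (E° − E)·n/0.0592 = (+2.67 − (+2.734))·6/0.0592 = -6.4865.
So 2·log[Au³⁺] = 3·log(0.0018) − log Q = -8.2342 − (-6.4865) = -1.7477; log[Au³⁺] = -1.7477 / 2 = -0.8739; [Au³⁺] = 10^(-0.8739) ≈ 0.13 M.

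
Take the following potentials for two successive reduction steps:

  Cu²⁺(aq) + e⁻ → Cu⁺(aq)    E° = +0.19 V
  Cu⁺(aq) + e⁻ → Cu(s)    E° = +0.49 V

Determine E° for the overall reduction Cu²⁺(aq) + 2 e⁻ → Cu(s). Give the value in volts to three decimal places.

Standard free energies of sequential steps add: ΔG°₃ = ΔG°₁ + ΔG°₂, so n₃E°₃ = n₁E°₁ + n₂E°₂.
E°₃ = (1×+0.19 + 1×+0.49) / 2 = (+0.680) / 2 = +0.340 V.

+0.340 V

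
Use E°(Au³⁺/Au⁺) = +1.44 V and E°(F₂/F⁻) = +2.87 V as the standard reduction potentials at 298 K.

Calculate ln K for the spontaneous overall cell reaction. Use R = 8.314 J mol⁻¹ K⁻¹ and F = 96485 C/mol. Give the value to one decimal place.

111.4

Cathode: F₂/F⁻; anode: Au³⁺/Au⁺. E°cell = (+2.87) − (+1.44) = +1.43 V, with n = 2.
ΔG° = −nFE° = −RT ln K, so ln K = nFE°/(RT) = (2)(96485)(+1.43) / ((8.314)(298)) = 111.378.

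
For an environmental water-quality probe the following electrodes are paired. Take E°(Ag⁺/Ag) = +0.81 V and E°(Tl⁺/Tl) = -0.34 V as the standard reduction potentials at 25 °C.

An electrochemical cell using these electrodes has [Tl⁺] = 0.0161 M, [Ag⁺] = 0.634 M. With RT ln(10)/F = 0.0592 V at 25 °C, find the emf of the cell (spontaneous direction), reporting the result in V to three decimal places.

Ag⁺/Ag is the cathode (higher E°), Tl⁺/Tl the anode: E°cell = +0.81 − (-0.34) = +1.15 V, n = 1.
Overall: Ag⁺(aq) + Tl(s) → Ag(s) + Tl⁺(aq)
Q = [Tl⁺] / ([Ag⁺]); log Q = -1.595.
E = E° − (0.0592/n) log Q = +1.15 − (0.0592/1)(-1.595) = +1.244 V.

+1.244 V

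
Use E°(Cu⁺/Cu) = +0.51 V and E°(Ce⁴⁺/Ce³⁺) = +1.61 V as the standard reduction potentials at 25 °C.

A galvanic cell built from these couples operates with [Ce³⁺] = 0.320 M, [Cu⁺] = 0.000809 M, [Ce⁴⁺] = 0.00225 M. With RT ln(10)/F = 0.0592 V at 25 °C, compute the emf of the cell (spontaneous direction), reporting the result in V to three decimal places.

+1.156 V

Ce⁴⁺/Ce³⁺ is the cathode (higher E°), Cu⁺/Cu the anode: E°cell = +1.61 − (+0.51) = +1.10 V, n = 1.
Overall: Ce⁴⁺(aq) + Cu(s) → Ce³⁺(aq) + Cu⁺(aq)
Q = [Ce³⁺]·[Cu⁺] / ([Ce⁴⁺]); log Q = -0.939.
E = E° − (0.0592/n) log Q = +1.10 − (0.0592/1)(-0.939) = +1.156 V.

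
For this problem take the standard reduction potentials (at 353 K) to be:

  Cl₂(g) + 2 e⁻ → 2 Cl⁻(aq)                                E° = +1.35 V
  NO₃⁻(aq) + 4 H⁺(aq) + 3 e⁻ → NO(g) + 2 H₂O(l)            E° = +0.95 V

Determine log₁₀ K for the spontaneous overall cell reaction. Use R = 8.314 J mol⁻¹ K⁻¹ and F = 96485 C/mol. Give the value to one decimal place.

34.3

Cathode: Cl₂/Cl⁻; anode: NO₃⁻/NO. E°cell = (+1.35) − (+0.95) = +0.40 V, with n = 6.
ΔG° = −nFE° = −RT ln K, so ln K = nFE°/(RT) = (6)(96485)(+0.40) / ((8.314)(353)) = 78.902.
log₁₀ K = 78.902 / ln 10 = 34.3.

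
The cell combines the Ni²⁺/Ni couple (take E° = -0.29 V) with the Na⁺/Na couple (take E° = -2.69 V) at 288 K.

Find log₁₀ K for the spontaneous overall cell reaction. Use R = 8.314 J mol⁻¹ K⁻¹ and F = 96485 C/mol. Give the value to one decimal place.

84.0

Cathode: Ni²⁺/Ni; anode: Na⁺/Na. E°cell = (-0.29) − (-2.69) = +2.40 V, with n = 2.
ΔG° = −nFE° = −RT ln K, so ln K = nFE°/(RT) = (2)(96485)(+2.40) / ((8.314)(288)) = 193.419.
log₁₀ K = 193.419 / ln 10 = 84.0.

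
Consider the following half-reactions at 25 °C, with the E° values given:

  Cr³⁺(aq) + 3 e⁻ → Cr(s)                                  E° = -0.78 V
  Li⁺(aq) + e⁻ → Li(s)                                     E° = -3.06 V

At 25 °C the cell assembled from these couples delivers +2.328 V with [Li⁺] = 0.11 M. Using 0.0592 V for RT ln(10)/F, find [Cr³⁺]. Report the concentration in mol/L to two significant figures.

0.36 M

Cr³⁺/Cr is the cathode, Li⁺/Li the anode: E°cell = +2.28 V, n = 3.
Overall reaction: Cr³⁺(aq) + 3 Li(s) → Cr(s) + 3 Li⁺(aq); Q = [Li⁺]^3/[Cr³⁺]^1.
From E = E° − (0.0592/n) log Q: log Q = (E° − E)·n/0.0592 = (+2.28 − (+2.328))·3/0.0592 = -2.4324.
So 1·log[Cr³⁺] = 3·log(0.11) − log Q = -2.8758 − (-2.4324) = -0.4434; [Cr³⁺] = 10^(-0.4434) ≈ 0.36 M.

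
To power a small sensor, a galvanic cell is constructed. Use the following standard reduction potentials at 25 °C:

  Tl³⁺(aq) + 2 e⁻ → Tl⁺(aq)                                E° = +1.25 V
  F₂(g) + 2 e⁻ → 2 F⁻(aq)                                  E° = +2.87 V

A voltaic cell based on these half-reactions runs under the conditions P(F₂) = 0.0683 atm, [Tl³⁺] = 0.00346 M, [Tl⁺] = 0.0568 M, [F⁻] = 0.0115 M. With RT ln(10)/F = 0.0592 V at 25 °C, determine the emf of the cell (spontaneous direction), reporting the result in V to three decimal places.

+1.736 V

F₂/F⁻ is the cathode (higher E°), Tl³⁺/Tl⁺ the anode: E°cell = +2.87 − (+1.25) = +1.62 V, n = 2.
Overall: F₂(g) + Tl⁺(aq) → 2 F⁻(aq) + Tl³⁺(aq)
Q = [F⁻]^2·[Tl³⁺] / (P(F₂)·[Tl⁺]); log Q = -3.928.
E = E° − (0.0592/n) log Q = +1.62 − (0.0592/2)(-3.928) = +1.736 V.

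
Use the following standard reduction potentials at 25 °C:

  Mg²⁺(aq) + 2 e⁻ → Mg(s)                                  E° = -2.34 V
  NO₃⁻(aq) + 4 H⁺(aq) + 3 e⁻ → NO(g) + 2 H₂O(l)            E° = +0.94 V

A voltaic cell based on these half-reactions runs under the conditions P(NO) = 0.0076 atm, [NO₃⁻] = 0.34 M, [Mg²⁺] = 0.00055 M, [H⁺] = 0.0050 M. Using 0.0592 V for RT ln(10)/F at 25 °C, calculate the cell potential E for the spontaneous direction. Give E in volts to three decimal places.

NO₃⁻/NO is the cathode (higher E°), Mg²⁺/Mg the anode: E°cell = +0.94 − (-2.34) = +3.28 V, n = 6.
Overall: 2 NO₃⁻(aq) + 8 H⁺(aq) + 3 Mg(s) → 2 NO(g) + 4 H₂O(l) + 3 Mg²⁺(aq)
Q = P(NO)^2·[Mg²⁺]^3 / ([NO₃⁻]^2·[H⁺]^8); log Q = 5.328.
E = E° − (0.0592/n) log Q = +3.28 − (0.0592/6)(5.328) = +3.227 V.

+3.227 V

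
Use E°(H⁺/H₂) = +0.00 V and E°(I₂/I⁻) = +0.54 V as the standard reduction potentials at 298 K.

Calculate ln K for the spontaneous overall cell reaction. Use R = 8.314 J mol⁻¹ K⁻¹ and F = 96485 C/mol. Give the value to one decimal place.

42.1

Cathode: I₂/I⁻; anode: H⁺/H₂. E°cell = (+0.54) − (+0.00) = +0.54 V, with n = 2.
ΔG° = −nFE° = −RT ln K, so ln K = nFE°/(RT) = (2)(96485)(+0.54) / ((8.314)(298)) = 42.059.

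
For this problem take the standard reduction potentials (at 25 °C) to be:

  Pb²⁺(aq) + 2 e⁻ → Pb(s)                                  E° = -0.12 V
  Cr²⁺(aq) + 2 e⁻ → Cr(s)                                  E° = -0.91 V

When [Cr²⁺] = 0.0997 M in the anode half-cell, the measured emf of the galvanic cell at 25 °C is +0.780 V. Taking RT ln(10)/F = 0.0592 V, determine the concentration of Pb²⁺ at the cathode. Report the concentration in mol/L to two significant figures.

0.046 M

Pb²⁺/Pb is the cathode, Cr²⁺/Cr the anode: E°cell = +0.79 V, n = 2.
Overall reaction: Pb²⁺(aq) + Cr(s) → Pb(s) + Cr²⁺(aq); Q = [Cr²⁺]^1/[Pb²⁺]^1.
From E = E° − (0.0592/n) log Q: log Q = (E° − E)·n/0.0592 = (+0.79 − (+0.780))·2/0.0592 = 0.3378.
So 1·log[Pb²⁺] = 1·log(0.0997) − log Q = -1.0013 − (0.3378) = -1.3391; [Pb²⁺] = 10^(-1.3391) ≈ 0.046 M.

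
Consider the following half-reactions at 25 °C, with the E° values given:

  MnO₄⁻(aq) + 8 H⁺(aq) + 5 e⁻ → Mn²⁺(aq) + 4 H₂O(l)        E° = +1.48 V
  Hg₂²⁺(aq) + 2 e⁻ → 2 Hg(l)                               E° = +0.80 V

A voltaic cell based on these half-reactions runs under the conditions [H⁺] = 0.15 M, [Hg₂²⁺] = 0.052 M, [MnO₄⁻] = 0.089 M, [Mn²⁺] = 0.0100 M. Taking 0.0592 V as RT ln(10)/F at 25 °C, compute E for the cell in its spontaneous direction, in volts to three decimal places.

+0.651 V

MnO₄⁻/Mn²⁺ is the cathode (higher E°), Hg₂²⁺/Hg the anode: E°cell = +1.48 − (+0.80) = +0.68 V, n = 10.
Overall: 2 MnO₄⁻(aq) + 16 H⁺(aq) + 10 Hg(l) → 2 Mn²⁺(aq) + 8 H₂O(l) + 5 Hg₂²⁺(aq)
Q = [Mn²⁺]^2·[Hg₂²⁺]^5 / ([MnO₄⁻]^2·[H⁺]^16); log Q = 4.864.
E = E° − (0.0592/n) log Q = +0.68 − (0.0592/10)(4.864) = +0.651 V.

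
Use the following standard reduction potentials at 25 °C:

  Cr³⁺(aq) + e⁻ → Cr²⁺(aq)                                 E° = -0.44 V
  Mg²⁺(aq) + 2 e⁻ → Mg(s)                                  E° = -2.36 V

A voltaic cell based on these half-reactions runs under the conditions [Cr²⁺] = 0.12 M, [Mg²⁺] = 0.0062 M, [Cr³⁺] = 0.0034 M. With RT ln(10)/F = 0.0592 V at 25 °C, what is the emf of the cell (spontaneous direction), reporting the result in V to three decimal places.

Cr³⁺/Cr²⁺ is the cathode (higher E°), Mg²⁺/Mg the anode: E°cell = -0.44 − (-2.36) = +1.92 V, n = 2.
Overall: 2 Cr³⁺(aq) + Mg(s) → 2 Cr²⁺(aq) + Mg²⁺(aq)
Q = [Cr²⁺]^2·[Mg²⁺] / ([Cr³⁺]^2); log Q = 0.888.
E = E° − (0.0592/n) log Q = +1.92 − (0.0592/2)(0.888) = +1.894 V.

+1.894 V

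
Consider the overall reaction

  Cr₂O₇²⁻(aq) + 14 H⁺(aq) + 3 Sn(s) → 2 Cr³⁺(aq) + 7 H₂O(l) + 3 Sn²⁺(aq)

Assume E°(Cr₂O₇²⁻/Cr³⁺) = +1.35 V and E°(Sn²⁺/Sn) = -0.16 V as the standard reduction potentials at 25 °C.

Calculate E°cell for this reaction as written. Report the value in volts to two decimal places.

The Cr₂O₇²⁻/Cr³⁺ couple has the higher reduction potential, so it is the cathode; Sn²⁺/Sn is oxidised at the anode.
E°cell = E°(cathode) − E°(anode) = (+1.35) − (-0.16) = +1.51 V.

+1.51 V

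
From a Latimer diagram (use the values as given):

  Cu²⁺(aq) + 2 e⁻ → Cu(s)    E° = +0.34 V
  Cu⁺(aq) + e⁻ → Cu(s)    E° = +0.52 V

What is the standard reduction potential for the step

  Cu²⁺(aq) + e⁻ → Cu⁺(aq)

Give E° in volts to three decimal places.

Sequential free energies add, so n₃E°₃ = n₁E°₁ + n₂E°₂.
With n₃ = 2, and the known step contributing 1×(+0.52) V, the unknown satisfies 1·E° = 2×(+0.34) − 1×(+0.52) = +0.160.
E° = +0.160 / 1 = +0.160 V.

+0.160 V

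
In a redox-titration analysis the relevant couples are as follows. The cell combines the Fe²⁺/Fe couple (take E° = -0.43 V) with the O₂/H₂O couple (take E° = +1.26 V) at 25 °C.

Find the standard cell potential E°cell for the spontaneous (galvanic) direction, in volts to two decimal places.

The O₂/H₂O couple has the higher reduction potential, so it is the cathode; Fe²⁺/Fe is oxidised at the anode.
E°cell = E°(cathode) − E°(anode) = (+1.26) − (-0.43) = +1.69 V.

+1.69 V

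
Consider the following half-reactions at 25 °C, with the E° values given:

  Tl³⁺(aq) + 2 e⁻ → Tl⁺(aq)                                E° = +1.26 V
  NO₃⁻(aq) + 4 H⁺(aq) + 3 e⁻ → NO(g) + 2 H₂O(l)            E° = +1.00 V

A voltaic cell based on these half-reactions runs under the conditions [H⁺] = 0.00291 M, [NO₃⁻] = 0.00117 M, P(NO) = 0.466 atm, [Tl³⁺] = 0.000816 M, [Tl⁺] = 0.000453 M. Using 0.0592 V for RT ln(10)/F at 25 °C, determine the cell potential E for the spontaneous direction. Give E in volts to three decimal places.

Tl³⁺/Tl⁺ is the cathode (higher E°), NO₃⁻/NO the anode: E°cell = +1.26 − (+1.00) = +0.26 V, n = 6.
Overall: 3 Tl³⁺(aq) + 2 NO(g) + 4 H₂O(l) → 3 Tl⁺(aq) + 2 NO₃⁻(aq) + 8 H⁺(aq)
Q = [Tl⁺]^3·[NO₃⁻]^2·[H⁺]^8 / ([Tl³⁺]^3·P(NO)^2); log Q = -26.256.
E = E° − (0.0592/n) log Q = +0.26 − (0.0592/6)(-26.256) = +0.519 V.

+0.519 V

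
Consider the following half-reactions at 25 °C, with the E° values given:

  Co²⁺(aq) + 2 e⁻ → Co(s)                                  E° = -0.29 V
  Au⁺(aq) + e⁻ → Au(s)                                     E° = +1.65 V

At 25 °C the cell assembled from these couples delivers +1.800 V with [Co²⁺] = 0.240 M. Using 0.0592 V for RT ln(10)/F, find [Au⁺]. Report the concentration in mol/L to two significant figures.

Au⁺/Au is the cathode, Co²⁺/Co the anode: E°cell = +1.94 V, n = 2.
Overall reaction: 2 Au⁺(aq) + Co(s) → 2 Au(s) + Co²⁺(aq); Q = [Co²⁺]^1/[Au⁺]^2.
From E = E° − (0.0592/n) log Q: log Q = (E° − E)·n/0.0592 = (+1.94 − (+1.800))·2/0.0592 = 4.7297.
So 2·log[Au⁺] = 1·log(0.24) − log Q = -0.6198 − (4.7297) = -5.3495; log[Au⁺] = -5.3495 / 2 = -2.6747; [Au⁺] = 10^(-2.6747) ≈ 0.0021 M.

0.0021 M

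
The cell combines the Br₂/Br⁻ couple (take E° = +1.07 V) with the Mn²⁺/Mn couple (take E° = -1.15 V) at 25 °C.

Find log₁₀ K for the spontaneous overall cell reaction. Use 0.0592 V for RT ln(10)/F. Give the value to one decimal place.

Cathode: Br₂/Br⁻; anode: Mn²⁺/Mn. E°cell = +2.22 V, n = 2.
log K = nE°cell / 0.0592 = (2)(+2.22) / 0.0592 = 75.0.

75.0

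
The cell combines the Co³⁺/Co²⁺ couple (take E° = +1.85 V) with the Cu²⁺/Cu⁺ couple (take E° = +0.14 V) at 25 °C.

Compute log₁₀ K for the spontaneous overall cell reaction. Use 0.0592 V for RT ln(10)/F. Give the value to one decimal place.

28.9

Cathode: Co³⁺/Co²⁺; anode: Cu²⁺/Cu⁺. E°cell = +1.71 V, n = 1.
log K = nE°cell / 0.0592 = (1)(+1.71) / 0.0592 = 28.9.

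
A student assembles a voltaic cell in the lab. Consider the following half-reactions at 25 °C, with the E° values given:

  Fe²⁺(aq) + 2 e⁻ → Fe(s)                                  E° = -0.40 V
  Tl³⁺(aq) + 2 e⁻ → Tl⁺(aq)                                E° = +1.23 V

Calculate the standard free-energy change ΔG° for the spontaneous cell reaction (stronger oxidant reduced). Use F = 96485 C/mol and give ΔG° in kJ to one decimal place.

-314.5 kJ

Tl³⁺/Tl⁺ (E° = +1.23 V) is the cathode; Fe²⁺/Fe (E° = -0.40 V) is the anode, so E°cell = +1.63 V.
Balancing electrons gives n = 2 (lcm of 2 and 2).
ΔG° = −nFE° = −(2)(96485)(+1.63) = -314,541 J = -314.5 kJ.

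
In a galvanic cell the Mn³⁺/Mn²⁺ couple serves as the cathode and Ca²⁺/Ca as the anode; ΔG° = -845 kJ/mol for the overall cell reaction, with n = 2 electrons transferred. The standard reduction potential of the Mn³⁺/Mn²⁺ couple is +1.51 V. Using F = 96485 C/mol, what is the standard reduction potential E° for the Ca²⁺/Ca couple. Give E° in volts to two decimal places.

E°cell = −ΔG°/(nF) = −(-845×10³)/((2)(96485)) = +4.379 V.
Since Mn³⁺/Mn²⁺ is the cathode and Ca²⁺/Ca the anode, E°cell = E°(Mn³⁺/Mn²⁺) − E°(Ca²⁺/Ca).
So E°(Ca²⁺/Ca) = E°(Mn³⁺/Mn²⁺) − E°cell = (+1.51) − (+4.379) = -2.87 V.

-2.87 V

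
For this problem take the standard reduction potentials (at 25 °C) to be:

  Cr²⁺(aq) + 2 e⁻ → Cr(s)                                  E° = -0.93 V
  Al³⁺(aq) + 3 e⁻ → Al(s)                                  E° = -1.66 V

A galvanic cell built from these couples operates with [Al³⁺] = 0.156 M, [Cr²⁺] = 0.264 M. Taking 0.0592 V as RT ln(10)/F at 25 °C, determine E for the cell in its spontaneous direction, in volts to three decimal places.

+0.729 V

Cr²⁺/Cr is the cathode (higher E°), Al³⁺/Al the anode: E°cell = -0.93 − (-1.66) = +0.73 V, n = 6.
Overall: 3 Cr²⁺(aq) + 2 Al(s) → 3 Cr(s) + 2 Al³⁺(aq)
Q = [Al³⁺]^2 / ([Cr²⁺]^3); log Q = 0.121.
E = E° − (0.0592/n) log Q = +0.73 − (0.0592/6)(0.121) = +0.729 V.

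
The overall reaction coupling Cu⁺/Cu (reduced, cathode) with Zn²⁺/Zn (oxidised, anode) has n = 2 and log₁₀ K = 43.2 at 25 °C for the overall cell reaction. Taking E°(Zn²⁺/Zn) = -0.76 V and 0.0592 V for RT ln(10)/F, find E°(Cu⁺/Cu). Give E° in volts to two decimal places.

+0.52 V

E°cell = (0.0592/n)·log K = (0.0592/2)(43.2) = +1.279 V.
Since Cu⁺/Cu is the cathode and Zn²⁺/Zn the anode, E°cell = E°(Cu⁺/Cu) − E°(Zn²⁺/Zn).
So E°(Cu⁺/Cu) = E°cell + E°(Zn²⁺/Zn) = +1.279 + (-0.76) = +0.52 V.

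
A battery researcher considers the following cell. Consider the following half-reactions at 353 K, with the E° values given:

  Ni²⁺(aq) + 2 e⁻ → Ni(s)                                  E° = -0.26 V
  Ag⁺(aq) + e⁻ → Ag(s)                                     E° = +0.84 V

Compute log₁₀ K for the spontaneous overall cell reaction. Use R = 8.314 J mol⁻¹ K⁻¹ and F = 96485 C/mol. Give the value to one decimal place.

Cathode: Ag⁺/Ag; anode: Ni²⁺/Ni. E°cell = (+0.84) − (-0.26) = +1.10 V, with n = 2.
ΔG° = −nFE° = −RT ln K, so ln K = nFE°/(RT) = (2)(96485)(+1.10) / ((8.314)(353)) = 72.327.
log₁₀ K = 72.327 / ln 10 = 31.4.

31.4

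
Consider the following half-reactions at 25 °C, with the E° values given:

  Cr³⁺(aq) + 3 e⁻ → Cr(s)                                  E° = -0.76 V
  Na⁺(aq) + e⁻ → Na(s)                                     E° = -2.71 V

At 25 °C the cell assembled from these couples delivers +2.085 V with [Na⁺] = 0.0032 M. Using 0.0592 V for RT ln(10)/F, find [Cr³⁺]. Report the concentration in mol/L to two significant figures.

0.23 M

Cr³⁺/Cr is the cathode, Na⁺/Na the anode: E°cell = +1.95 V, n = 3.
Overall reaction: Cr³⁺(aq) + 3 Na(s) → Cr(s) + 3 Na⁺(aq); Q = [Na⁺]^3/[Cr³⁺]^1.
From E = E° − (0.0592/n) log Q: log Q = (E° − E)·n/0.0592 = (+1.95 − (+2.085))·3/0.0592 = -6.8412.
So 1·log[Cr³⁺] = 3·log(0.0032) − log Q = -7.4846 − (-6.8412) = -0.6434; [Cr³⁺] = 10^(-0.6434) ≈ 0.23 M.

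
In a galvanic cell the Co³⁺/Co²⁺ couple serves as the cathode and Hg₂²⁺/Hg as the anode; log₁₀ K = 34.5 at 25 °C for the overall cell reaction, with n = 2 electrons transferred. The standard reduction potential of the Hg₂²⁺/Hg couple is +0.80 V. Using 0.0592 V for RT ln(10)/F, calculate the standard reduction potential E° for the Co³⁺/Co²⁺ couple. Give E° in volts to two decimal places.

E°cell = (0.0592/n)·log K = (0.0592/2)(34.5) = +1.021 V.
Since Co³⁺/Co²⁺ is the cathode and Hg₂²⁺/Hg the anode, E°cell = E°(Co³⁺/Co²⁺) − E°(Hg₂²⁺/Hg).
So E°(Co³⁺/Co²⁺) = E°cell + E°(Hg₂²⁺/Hg) = +1.021 + (+0.80) = +1.82 V.

+1.82 V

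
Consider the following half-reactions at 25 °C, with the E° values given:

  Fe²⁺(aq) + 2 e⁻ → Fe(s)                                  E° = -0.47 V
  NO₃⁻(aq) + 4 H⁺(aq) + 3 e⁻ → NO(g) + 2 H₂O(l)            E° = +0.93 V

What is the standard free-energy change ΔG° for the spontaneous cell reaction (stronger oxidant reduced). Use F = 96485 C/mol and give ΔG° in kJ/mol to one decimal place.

-810.5 kJ/mol

NO₃⁻/NO (E° = +0.93 V) is the cathode; Fe²⁺/Fe (E° = -0.47 V) is the anode, so E°cell = +1.40 V.
Balancing electrons gives n = 6 (lcm of 3 and 2).
ΔG° = −nFE° = −(6)(96485)(+1.40) = -810,474 J = -810.5 kJ/mol.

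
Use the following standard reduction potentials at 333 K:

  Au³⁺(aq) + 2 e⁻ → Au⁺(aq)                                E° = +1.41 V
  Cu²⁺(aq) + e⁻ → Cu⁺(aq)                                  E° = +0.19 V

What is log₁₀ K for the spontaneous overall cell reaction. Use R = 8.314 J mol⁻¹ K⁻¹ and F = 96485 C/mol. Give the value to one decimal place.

36.9

Cathode: Au³⁺/Au⁺; anode: Cu²⁺/Cu⁺. E°cell = (+1.41) − (+0.19) = +1.22 V, with n = 2.
ΔG° = −nFE° = −RT ln K, so ln K = nFE°/(RT) = (2)(96485)(+1.22) / ((8.314)(333)) = 85.035.
log₁₀ K = 85.035 / ln 10 = 36.9.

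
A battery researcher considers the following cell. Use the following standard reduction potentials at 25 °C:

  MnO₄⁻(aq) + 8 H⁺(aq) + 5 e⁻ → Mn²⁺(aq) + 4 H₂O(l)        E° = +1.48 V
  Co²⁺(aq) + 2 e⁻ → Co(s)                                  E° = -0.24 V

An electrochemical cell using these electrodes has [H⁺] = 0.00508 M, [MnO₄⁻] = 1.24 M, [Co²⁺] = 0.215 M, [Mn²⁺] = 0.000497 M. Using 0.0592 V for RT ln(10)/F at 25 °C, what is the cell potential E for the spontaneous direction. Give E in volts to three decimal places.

+1.563 V

MnO₄⁻/Mn²⁺ is the cathode (higher E°), Co²⁺/Co the anode: E°cell = +1.48 − (-0.24) = +1.72 V, n = 10.
Overall: 2 MnO₄⁻(aq) + 16 H⁺(aq) + 5 Co(s) → 2 Mn²⁺(aq) + 8 H₂O(l) + 5 Co²⁺(aq)
Q = [Mn²⁺]^2·[Co²⁺]^5 / ([MnO₄⁻]^2·[H⁺]^16); log Q = 26.574.
E = E° − (0.0592/n) log Q = +1.72 − (0.0592/10)(26.574) = +1.563 V.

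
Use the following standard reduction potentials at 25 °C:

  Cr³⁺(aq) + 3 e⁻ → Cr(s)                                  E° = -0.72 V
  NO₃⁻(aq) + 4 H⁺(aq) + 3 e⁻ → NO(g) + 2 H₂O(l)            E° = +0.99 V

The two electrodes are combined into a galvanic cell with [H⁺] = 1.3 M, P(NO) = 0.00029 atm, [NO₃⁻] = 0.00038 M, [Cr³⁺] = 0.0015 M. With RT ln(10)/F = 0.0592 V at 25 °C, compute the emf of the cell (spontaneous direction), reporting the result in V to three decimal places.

NO₃⁻/NO is the cathode (higher E°), Cr³⁺/Cr the anode: E°cell = +0.99 − (-0.72) = +1.71 V, n = 3.
Overall: NO₃⁻(aq) + 4 H⁺(aq) + Cr(s) → NO(g) + 2 H₂O(l) + Cr³⁺(aq)
Q = P(NO)·[Cr³⁺] / ([NO₃⁻]·[H⁺]^4); log Q = -3.397.
E = E° − (0.0592/n) log Q = +1.71 − (0.0592/3)(-3.397) = +1.777 V.

+1.777 V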